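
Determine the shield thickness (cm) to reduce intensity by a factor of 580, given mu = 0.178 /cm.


x = ln(factor) / mu
x = ln(580) / 0.178
x = 35.747 cm

35.747


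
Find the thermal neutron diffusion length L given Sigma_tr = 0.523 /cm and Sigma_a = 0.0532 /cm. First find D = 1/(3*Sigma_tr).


D = 1 / (3 * Sigma_tr) = 1 / (3 * 0.523) = 0.6373486 cm
L = sqrt(D / Sigma_a)
L = sqrt(0.6373486 / 0.0532)
L = 3.4612 cm

3.4612


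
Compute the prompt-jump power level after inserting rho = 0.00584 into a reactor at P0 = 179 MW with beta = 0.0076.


P1/P0 = beta / (beta - rho)
P1/P0 = 0.0076 / (0.0076 - 0.00584) = 4.318182
P1 = 179 * 4.318182 = 772.95 MW

772.95


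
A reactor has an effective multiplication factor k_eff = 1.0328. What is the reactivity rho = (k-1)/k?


rho = (k_eff - 1) / k_eff
rho = (1.0328 - 1) / 1.0328
rho = 0.031758

0.031758


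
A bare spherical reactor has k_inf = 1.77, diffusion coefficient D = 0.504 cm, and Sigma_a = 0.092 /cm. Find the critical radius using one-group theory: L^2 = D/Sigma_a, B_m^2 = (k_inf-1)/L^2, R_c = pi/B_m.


L^2 = D / Sigma_a = 0.504 / 0.092 = 5.478261 cm^2
B_m^2 = (k_inf - 1) / L^2 = (1.77 - 1) / 5.478261 = 0.1405556 /cm^2
For a bare sphere: B_g = pi/R, so R_c = pi / sqrt(B_m^2)
R_c = pi / sqrt(0.1405556) = 8.3796 cm

8.3796


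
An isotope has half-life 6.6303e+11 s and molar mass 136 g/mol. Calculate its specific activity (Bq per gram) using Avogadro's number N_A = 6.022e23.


lambda = ln(2) / t_half = ln(2) / 6.6303e+11 = 1.045424e-12 /s
SA = lambda * N_A / M
SA = 1.045424e-12 * 6.022e23 / 136
SA = 4.6291e+09 Bq/g

4.6291e+09


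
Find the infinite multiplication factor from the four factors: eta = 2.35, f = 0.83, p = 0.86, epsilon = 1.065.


k_inf = eta * f * p * epsilon
k_inf = 2.35 * 0.83 * 0.86 * 1.065
k_inf = 1.7865

1.7865


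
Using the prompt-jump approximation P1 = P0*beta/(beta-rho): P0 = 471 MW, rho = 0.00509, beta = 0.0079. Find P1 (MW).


P1/P0 = beta / (beta - rho)
P1/P0 = 0.0079 / (0.0079 - 0.00509) = 2.811388
P1 = 471 * 2.811388 = 1324.2 MW

1324.2


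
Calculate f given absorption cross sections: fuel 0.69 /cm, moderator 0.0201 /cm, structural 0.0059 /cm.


f = Sigma_a_fuel / (Sigma_a_fuel + Sigma_a_mod + Sigma_a_other)
f = 0.69 / (0.69 + 0.0201 + 0.0059)
f = 0.96369

0.96369


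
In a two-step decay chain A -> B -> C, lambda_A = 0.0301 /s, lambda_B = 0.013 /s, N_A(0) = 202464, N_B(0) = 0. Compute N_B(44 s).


N_B(t) = lambda_A * N_A0 / (lambda_B - lambda_A) * [exp(-lambda_A*t) - exp(-lambda_B*t)]
exp(-0.0301*44) = 0.2659625; exp(-0.013*44) = 0.5643955
N_B = 0.0301 * 202464 / (0.013 - 0.0301) * (0.2659625 - 0.5643955)
N_B = 106357

106357


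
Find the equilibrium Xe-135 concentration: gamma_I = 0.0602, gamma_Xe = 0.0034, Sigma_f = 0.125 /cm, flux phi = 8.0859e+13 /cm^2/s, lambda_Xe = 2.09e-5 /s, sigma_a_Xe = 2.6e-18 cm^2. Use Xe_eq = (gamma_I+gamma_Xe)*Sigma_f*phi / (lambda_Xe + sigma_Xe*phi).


Xe_eq = (gamma_I + gamma_Xe) * Sigma_f * phi / (lambda_Xe + sigma_Xe * phi)
Numerator = (0.0602 + 0.0034) * 0.125 * 8.0859e+13 = 6.428290e+11
Denominator = 2.09e-5 + 2.6e-18 * 8.0859e+13 = 2.311334e-04
Xe_eq = 6.428290e+11 / 2.311334e-04 = 2.7812e+15 /cm^3

2.7812e+15


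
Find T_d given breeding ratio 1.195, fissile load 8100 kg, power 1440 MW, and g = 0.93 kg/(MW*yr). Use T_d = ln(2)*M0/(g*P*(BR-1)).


Breeding gain G = BR - 1 = 1.195 - 1 = 0.195
Fissile production rate = g * P * G = 0.93 * 1440 * 0.195 = 261.144 kg/yr
T_d = ln(2) * M0 / (g * P * G)
T_d = ln(2) * 8100 / 261.144 = 21.500 yr

21.500


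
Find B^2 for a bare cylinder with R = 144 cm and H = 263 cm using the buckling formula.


B^2 = (2.405/R)^2 + (pi/H)^2
B^2 = (2.405/144)^2 + (pi/263)^2
B^2 = 4.2162e-04 /cm^2

4.2162e-04


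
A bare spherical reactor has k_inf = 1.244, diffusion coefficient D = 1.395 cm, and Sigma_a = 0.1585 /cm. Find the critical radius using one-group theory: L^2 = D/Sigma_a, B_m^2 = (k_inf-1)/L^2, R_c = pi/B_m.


L^2 = D / Sigma_a = 1.395 / 0.1585 = 8.801262 cm^2
B_m^2 = (k_inf - 1) / L^2 = (1.244 - 1) / 8.801262 = 0.02772330 /cm^2
For a bare sphere: B_g = pi/R, so R_c = pi / sqrt(B_m^2)
R_c = pi / sqrt(0.02772330) = 18.868 cm

18.868


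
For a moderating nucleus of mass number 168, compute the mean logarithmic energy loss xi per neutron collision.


xi = 1 + (A-1)^2/(2A) * ln((A-1)/(A+1))
xi = 1 + (168-1)^2/(2*168) * ln((168-1)/(168 +1))
xi = 0.011858

0.011858


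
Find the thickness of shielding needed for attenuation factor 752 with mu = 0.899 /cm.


x = ln(factor) / mu
x = ln(752) / 0.899
x = 7.3668 cm

7.3668


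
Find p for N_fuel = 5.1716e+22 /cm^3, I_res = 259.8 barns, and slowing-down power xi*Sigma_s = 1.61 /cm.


p = exp(-N * I * 1e-24 / (xi*Sigma_s))
p = exp(-5.1716e+22 * 259.8 * 1e-24 / 1.61)
p = 2.3753e-04

2.3753e-04


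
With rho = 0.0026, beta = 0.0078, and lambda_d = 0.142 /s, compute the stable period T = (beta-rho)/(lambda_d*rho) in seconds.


T = (beta - rho) / (lambda_d * rho)
T = (0.0078 - 0.0026) / (0.142 * 0.0026)
T = 14.085 s

14.085


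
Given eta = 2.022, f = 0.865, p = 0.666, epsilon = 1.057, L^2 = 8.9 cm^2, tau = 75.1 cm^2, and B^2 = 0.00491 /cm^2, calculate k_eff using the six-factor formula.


k_inf = eta*f*p*eps = 2.022*0.865*0.666*1.057 = 1.231251
P_TNL = 1/(1 + L^2*B^2) = 1/(1 + 8.9*0.00491) = 0.9581306
P_FNL = exp(-B^2*tau) = exp(-0.00491*75.1) = 0.6916045
k_eff = k_inf * P_TNL * P_FNL = 1.231251 * 0.9581306 * 0.6916045
k_eff = 0.81589

0.81589


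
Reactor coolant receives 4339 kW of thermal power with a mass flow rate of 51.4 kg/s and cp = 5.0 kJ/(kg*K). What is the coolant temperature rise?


dT = Q / (m_dot * cp)
dT = 4339 / (51.4 * 5.0)
dT = 16.883 C

16.883


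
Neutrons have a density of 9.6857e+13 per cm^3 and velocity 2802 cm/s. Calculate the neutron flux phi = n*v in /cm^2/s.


phi = n * v
phi = 9.6857e+13 * 2802
phi = 2.7139e+17 /cm^2/s

2.7139e+17


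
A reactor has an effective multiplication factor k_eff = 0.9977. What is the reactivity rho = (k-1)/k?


rho = (k_eff - 1) / k_eff
rho = (0.9977 - 1) / 0.9977
rho = -0.0023053

-0.0023053


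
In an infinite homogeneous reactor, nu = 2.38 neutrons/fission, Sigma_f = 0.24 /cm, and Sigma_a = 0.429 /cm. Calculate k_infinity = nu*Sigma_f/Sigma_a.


k_inf = nu * Sigma_f / Sigma_a
k_inf = 2.38 * 0.24 / 0.429
k_inf = 1.3315

1.3315


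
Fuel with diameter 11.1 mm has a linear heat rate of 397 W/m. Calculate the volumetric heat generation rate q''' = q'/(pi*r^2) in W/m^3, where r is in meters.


r = D / 2 / 1000 = 11.1 / 2 / 1000 = 0.00555 m
q''' = q' / (pi * r^2)
q''' = 397 / (pi * 0.00555^2)
q''' = 4.1026e+06 W/m^3

4.1026e+06


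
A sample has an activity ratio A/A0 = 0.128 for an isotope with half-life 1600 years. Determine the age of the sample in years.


lambda = ln(2) / t_half = ln(2) / 1600 = 4.332170e-04 /yr
t = -ln(A/A0) / lambda
t = -ln(0.128) / 4.332170e-04
t = 4745.3 yr

4745.3


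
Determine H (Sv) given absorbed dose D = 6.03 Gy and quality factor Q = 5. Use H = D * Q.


H = D * Q
H = 6.03 * 5
H = 30.150 Sv

30.150


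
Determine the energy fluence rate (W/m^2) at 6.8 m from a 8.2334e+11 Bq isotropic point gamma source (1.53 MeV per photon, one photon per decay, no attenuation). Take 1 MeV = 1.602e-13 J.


psi = A * E * 1.602e-13 / (4*pi*r^2)
psi = 8.2334e+11 * 1.53 * 1.602e-13 / (4*pi*6.8^2)
psi = 3.4730e-04 W/m^2

3.4730e-04


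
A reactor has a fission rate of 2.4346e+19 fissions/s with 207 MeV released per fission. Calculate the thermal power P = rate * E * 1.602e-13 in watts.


P = fission_rate * E_MeV * 1.602e-13
P = 2.4346e+19 * 207 * 1.602e-13
P = 8.0735e+08 W

8.0735e+08


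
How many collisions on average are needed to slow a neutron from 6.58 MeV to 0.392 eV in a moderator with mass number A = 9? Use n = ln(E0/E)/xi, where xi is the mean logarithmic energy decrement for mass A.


xi = 1 + (A-1)^2/(2A)*ln((A-1)/(A+1)) = 0.2066007 (for A = 9)
n = ln(E0/E) / xi
n = ln(6.58e6 / 0.392) / 0.2066007
n = ln(1.678571e+07) / 0.2066007 = 80.523

80.523


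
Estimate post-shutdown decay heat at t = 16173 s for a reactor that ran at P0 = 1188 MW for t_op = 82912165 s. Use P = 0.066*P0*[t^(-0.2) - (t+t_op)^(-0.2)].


P/P0 = 0.066 * [t^(-0.2) - (t + t_op)^(-0.2)]
P/P0 = 0.066 * [16173^(-0.2) - (16173 + 82912165)^(-0.2)]
P/P0 = 0.066 * [0.1439600 - 0.02607711] = 0.007780271
P = 1188 * 0.007780271 = 9.2430 MW

9.2430


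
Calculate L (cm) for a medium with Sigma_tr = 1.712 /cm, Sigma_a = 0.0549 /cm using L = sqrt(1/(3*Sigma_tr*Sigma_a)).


D = 1 / (3 * Sigma_tr) = 1 / (3 * 1.712) = 0.1947040 cm
L = sqrt(D / Sigma_a)
L = sqrt(0.1947040 / 0.0549)
L = 1.8832 cm

1.8832


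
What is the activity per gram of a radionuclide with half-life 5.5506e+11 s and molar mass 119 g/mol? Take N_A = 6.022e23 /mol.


lambda = ln(2) / t_half = ln(2) / 5.5506e+11 = 1.248779e-12 /s
SA = lambda * N_A / M
SA = 1.248779e-12 * 6.022e23 / 119
SA = 6.3195e+09 Bq/g

6.3195e+09


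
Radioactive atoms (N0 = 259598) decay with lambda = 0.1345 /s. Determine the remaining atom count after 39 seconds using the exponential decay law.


N = N0 * exp(-lambda * t)
N = 259598 * exp(-0.1345 * 39)
N = 1368.4

1368.4


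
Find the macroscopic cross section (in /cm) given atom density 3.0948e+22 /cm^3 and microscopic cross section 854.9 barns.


Sigma = N * sigma_barns * 1e-24
Sigma = 3.0948e+22 * 854.9 * 1e-24
Sigma = 26.457 /cm

26.457


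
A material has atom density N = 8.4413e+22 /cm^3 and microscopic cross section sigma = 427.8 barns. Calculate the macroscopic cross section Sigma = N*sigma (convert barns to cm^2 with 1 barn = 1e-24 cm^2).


Sigma = N * sigma_barns * 1e-24
Sigma = 8.4413e+22 * 427.8 * 1e-24
Sigma = 36.112 /cm

36.112


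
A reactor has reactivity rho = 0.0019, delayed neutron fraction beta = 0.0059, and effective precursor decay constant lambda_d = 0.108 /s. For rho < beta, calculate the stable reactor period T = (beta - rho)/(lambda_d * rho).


T = (beta - rho) / (lambda_d * rho)
T = (0.0059 - 0.0019) / (0.108 * 0.0019)
T = 19.493 s

19.493


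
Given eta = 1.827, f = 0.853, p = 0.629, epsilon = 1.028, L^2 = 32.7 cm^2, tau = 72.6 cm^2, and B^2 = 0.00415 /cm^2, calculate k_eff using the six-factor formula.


k_inf = eta*f*p*eps = 1.827*0.853*0.629*1.028 = 1.007700
P_TNL = 1/(1 + L^2*B^2) = 1/(1 + 32.7*0.00415) = 0.8805103
P_FNL = exp(-B^2*tau) = exp(-0.00415*72.6) = 0.7398632
k_eff = k_inf * P_TNL * P_FNL = 1.007700 * 0.8805103 * 0.7398632
k_eff = 0.65647

0.65647


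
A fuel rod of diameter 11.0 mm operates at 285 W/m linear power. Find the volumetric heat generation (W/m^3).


r = D / 2 / 1000 = 11.0 / 2 / 1000 = 0.0055 m
q''' = q' / (pi * r^2)
q''' = 285 / (pi * 0.0055^2)
q''' = 2.9990e+06 W/m^3

2.9990e+06


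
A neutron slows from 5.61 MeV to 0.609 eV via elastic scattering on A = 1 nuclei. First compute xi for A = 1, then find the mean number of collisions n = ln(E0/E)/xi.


xi = 1 + (A-1)^2/(2A)*ln((A-1)/(A+1)) = 1 (for A = 1)
n = ln(E0/E) / xi
n = ln(5.61e6 / 0.609) / 1
n = ln(9.211823e+06) / 1 = 16.036

16.036


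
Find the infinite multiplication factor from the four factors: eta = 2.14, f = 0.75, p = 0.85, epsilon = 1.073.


k_inf = eta * f * p * epsilon
k_inf = 2.14 * 0.75 * 0.85 * 1.073
k_inf = 1.4638

1.4638


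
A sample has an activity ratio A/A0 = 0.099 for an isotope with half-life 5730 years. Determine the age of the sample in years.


lambda = ln(2) / t_half = ln(2) / 5730 = 1.209681e-04 /yr
t = -ln(A/A0) / lambda
t = -ln(0.099) / 1.209681e-04
t = 19118 yr

19118


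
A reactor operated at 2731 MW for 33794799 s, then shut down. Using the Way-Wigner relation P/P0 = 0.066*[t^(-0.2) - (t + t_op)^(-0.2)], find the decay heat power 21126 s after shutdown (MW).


P/P0 = 0.066 * [t^(-0.2) - (t + t_op)^(-0.2)]
P/P0 = 0.066 * [21126^(-0.2) - (21126 + 33794799)^(-0.2)]
P/P0 = 0.066 * [0.1364698 - 0.03120152] = 0.006947706
P = 2731 * 0.006947706 = 18.974 MW

18.974


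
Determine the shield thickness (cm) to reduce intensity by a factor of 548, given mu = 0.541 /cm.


x = ln(factor) / mu
x = ln(548) / 0.541
x = 11.657 cm

11.657


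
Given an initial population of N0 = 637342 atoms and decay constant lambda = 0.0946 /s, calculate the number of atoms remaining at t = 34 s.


N = N0 * exp(-lambda * t)
N = 637342 * exp(-0.0946 * 34)
N = 25557

25557


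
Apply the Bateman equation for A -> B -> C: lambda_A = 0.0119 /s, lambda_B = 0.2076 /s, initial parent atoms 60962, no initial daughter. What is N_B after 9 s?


N_B(t) = lambda_A * N_A0 / (lambda_B - lambda_A) * [exp(-lambda_A*t) - exp(-lambda_B*t)]
exp(-0.0119*9) = 0.8984358; exp(-0.2076*9) = 0.1543705
N_B = 0.0119 * 60962 / (0.2076 - 0.0119) * (0.8984358 - 0.1543705)
N_B = 2758.2

2758.2


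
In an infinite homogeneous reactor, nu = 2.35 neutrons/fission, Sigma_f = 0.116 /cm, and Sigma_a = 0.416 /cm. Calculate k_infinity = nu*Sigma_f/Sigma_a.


k_inf = nu * Sigma_f / Sigma_a
k_inf = 2.35 * 0.116 / 0.416
k_inf = 0.65529

0.65529


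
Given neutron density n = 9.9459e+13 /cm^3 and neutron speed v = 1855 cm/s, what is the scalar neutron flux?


phi = n * v
phi = 9.9459e+13 * 1855
phi = 1.8450e+17 /cm^2/s

1.8450e+17


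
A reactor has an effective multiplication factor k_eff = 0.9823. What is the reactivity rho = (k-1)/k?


rho = (k_eff - 1) / k_eff
rho = (0.9823 - 1) / 0.9823
rho = -0.018019

-0.018019


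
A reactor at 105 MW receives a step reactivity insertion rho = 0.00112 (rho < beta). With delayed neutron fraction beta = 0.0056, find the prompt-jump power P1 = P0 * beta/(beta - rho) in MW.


P1/P0 = beta / (beta - rho)
P1/P0 = 0.0056 / (0.0056 - 0.00112) = 1.250000
P1 = 105 * 1.250000 = 131.25 MW

131.25


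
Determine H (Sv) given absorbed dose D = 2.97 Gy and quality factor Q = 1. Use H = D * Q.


H = D * Q
H = 2.97 * 1
H = 2.9700 Sv

2.9700


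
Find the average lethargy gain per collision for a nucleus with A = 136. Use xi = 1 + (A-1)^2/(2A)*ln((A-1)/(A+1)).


xi = 1 + (A-1)^2/(2A) * ln((A-1)/(A+1))
xi = 1 + (136-1)^2/(2*136) * ln((136-1)/(136 +1))
xi = 0.014634

0.014634


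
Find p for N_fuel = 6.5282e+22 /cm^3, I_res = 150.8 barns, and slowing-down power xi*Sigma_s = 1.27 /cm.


p = exp(-N * I * 1e-24 / (xi*Sigma_s))
p = exp(-6.5282e+22 * 150.8 * 1e-24 / 1.27)
p = 4.3006e-04

4.3006e-04


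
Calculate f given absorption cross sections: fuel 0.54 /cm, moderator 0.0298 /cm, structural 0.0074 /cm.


f = Sigma_a_fuel / (Sigma_a_fuel + Sigma_a_mod + Sigma_a_other)
f = 0.54 / (0.54 + 0.0298 + 0.0074)
f = 0.93555

0.93555


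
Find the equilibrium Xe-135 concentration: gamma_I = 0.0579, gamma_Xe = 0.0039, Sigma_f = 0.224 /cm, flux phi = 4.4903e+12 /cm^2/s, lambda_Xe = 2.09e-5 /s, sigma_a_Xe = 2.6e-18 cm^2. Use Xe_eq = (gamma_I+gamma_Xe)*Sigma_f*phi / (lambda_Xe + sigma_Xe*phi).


Xe_eq = (gamma_I + gamma_Xe) * Sigma_f * phi / (lambda_Xe + sigma_Xe * phi)
Numerator = (0.0579 + 0.0039) * 0.224 * 4.4903e+12 = 6.216012e+10
Denominator = 2.09e-5 + 2.6e-18 * 4.4903e+12 = 3.257478e-05
Xe_eq = 6.216012e+10 / 3.257478e-05 = 1.9082e+15 /cm^3

1.9082e+15


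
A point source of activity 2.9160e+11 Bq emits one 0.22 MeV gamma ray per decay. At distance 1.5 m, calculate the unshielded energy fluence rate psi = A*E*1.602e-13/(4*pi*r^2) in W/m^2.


psi = A * E * 1.602e-13 / (4*pi*r^2)
psi = 2.9160e+11 * 0.22 * 1.602e-13 / (4*pi*1.5^2)
psi = 3.6348e-04 W/m^2

3.6348e-04


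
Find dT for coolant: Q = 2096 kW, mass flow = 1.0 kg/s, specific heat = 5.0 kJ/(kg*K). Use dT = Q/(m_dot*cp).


dT = Q / (m_dot * cp)
dT = 2096 / (1.0 * 5.0)
dT = 419.20 C

419.20


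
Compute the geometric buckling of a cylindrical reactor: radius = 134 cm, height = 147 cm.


B^2 = (2.405/R)^2 + (pi/H)^2
B^2 = (2.405/134)^2 + (pi/147)^2
B^2 = 7.7886e-04 /cm^2

7.7886e-04


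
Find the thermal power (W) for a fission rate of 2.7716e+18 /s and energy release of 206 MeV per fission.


P = fission_rate * E_MeV * 1.602e-13
P = 2.7716e+18 * 206 * 1.602e-13
P = 9.1466e+07 W

9.1466e+07


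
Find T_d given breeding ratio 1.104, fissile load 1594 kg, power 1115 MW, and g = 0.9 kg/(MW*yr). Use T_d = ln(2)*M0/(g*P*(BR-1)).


Breeding gain G = BR - 1 = 1.104 - 1 = 0.104
Fissile production rate = g * P * G = 0.9 * 1115 * 0.104 = 104.364 kg/yr
T_d = ln(2) * M0 / (g * P * G)
T_d = ln(2) * 1594 / 104.364 = 10.587 yr

10.587


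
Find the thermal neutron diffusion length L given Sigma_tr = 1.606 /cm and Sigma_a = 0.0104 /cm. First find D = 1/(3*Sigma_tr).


D = 1 / (3 * Sigma_tr) = 1 / (3 * 1.606) = 0.2075550 cm
L = sqrt(D / Sigma_a)
L = sqrt(0.2075550 / 0.0104)
L = 4.4673 cm

4.4673


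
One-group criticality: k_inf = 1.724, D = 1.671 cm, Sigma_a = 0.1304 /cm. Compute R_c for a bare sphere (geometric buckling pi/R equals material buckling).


L^2 = D / Sigma_a = 1.671 / 0.1304 = 12.81442 cm^2
B_m^2 = (k_inf - 1) / L^2 = (1.724 - 1) / 12.81442 = 0.05649885 /cm^2
For a bare sphere: B_g = pi/R, so R_c = pi / sqrt(B_m^2)
R_c = pi / sqrt(0.05649885) = 13.217 cm

13.217


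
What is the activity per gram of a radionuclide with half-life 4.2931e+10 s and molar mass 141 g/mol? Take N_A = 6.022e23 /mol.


lambda = ln(2) / t_half = ln(2) / 4.2931e+10 = 1.614561e-11 /s
SA = lambda * N_A / M
SA = 1.614561e-11 * 6.022e23 / 141
SA = 6.8957e+10 Bq/g

6.8957e+10


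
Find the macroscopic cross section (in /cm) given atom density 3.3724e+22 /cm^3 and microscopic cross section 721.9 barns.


Sigma = N * sigma_barns * 1e-24
Sigma = 3.3724e+22 * 721.9 * 1e-24
Sigma = 24.345 /cm

24.345


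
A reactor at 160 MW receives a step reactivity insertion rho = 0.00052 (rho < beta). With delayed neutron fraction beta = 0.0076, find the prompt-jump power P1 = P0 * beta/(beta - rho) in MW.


P1/P0 = beta / (beta - rho)
P1/P0 = 0.0076 / (0.0076 - 0.00052) = 1.073446
P1 = 160 * 1.073446 = 171.75 MW

171.75


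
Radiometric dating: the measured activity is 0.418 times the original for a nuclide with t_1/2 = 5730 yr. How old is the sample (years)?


lambda = ln(2) / t_half = ln(2) / 5730 = 1.209681e-04 /yr
t = -ln(A/A0) / lambda
t = -ln(0.418) / 1.209681e-04
t = 7210.8 yr

7210.8


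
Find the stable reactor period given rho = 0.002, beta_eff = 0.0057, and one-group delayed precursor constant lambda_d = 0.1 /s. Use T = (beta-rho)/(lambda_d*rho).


T = (beta - rho) / (lambda_d * rho)
T = (0.0057 - 0.002) / (0.1 * 0.002)
T = 18.500 s

18.500


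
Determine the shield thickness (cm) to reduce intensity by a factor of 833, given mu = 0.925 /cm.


x = ln(factor) / mu
x = ln(833) / 0.925
x = 7.2703 cm

7.2703


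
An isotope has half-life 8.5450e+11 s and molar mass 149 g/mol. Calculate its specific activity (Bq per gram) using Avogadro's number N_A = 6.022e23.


lambda = ln(2) / t_half = ln(2) / 8.5450e+11 = 8.111728e-13 /s
SA = lambda * N_A / M
SA = 8.111728e-13 * 6.022e23 / 149
SA = 3.2784e+09 Bq/g

3.2784e+09


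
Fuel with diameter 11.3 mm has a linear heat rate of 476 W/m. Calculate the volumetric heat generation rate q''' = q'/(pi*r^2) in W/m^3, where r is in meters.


r = D / 2 / 1000 = 11.3 / 2 / 1000 = 0.00565 m
q''' = q' / (pi * r^2)
q''' = 476 / (pi * 0.00565^2)
q''' = 4.7464e+06 W/m^3

4.7464e+06


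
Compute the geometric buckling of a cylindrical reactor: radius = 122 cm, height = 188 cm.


B^2 = (2.405/R)^2 + (pi/H)^2
B^2 = (2.405/122)^2 + (pi/188)^2
B^2 = 6.6785e-04 /cm^2

6.6785e-04


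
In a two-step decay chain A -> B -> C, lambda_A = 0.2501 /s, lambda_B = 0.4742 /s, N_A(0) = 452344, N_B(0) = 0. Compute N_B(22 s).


N_B(t) = lambda_A * N_A0 / (lambda_B - lambda_A) * [exp(-lambda_A*t) - exp(-lambda_B*t)]
exp(-0.2501*22) = 0.004077790; exp(-0.4742*22) = 2.946227e-05
N_B = 0.2501 * 452344 / (0.4742 - 0.2501) * (0.004077790 - 2.946227e-05)
N_B = 2043.7

2043.7


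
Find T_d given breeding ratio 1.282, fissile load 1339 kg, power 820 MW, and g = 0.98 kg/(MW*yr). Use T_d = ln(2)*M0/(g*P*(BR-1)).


Breeding gain G = BR - 1 = 1.282 - 1 = 0.282
Fissile production rate = g * P * G = 0.98 * 820 * 0.282 = 226.6152 kg/yr
T_d = ln(2) * M0 / (g * P * G)
T_d = ln(2) * 1339 / 226.6152 = 4.0956 yr

4.0956


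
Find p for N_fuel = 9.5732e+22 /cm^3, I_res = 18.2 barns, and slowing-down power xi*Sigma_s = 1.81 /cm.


p = exp(-N * I * 1e-24 / (xi*Sigma_s))
p = exp(-9.5732e+22 * 18.2 * 1e-24 / 1.81)
p = 0.38190

0.38190


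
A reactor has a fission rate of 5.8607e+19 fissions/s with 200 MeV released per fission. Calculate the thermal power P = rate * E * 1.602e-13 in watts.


P = fission_rate * E_MeV * 1.602e-13
P = 5.8607e+19 * 200 * 1.602e-13
P = 1.8778e+09 W

1.8778e+09


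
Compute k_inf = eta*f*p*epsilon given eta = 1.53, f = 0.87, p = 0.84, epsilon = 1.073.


k_inf = eta * f * p * epsilon
k_inf = 1.53 * 0.87 * 0.84 * 1.073
k_inf = 1.1997

1.1997


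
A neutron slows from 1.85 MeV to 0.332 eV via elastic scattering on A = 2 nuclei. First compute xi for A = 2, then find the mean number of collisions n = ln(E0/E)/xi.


xi = 1 + (A-1)^2/(2A)*ln((A-1)/(A+1)) = 0.7253469 (for A = 2)
n = ln(E0/E) / xi
n = ln(1.85e6 / 0.332) / 0.7253469
n = ln(5.572289e+06) / 0.7253469 = 21.415

21.415


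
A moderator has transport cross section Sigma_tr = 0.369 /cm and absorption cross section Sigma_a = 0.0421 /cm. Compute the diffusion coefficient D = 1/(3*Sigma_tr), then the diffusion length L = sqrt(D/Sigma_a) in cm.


D = 1 / (3 * Sigma_tr) = 1 / (3 * 0.369) = 0.9033424 cm
L = sqrt(D / Sigma_a)
L = sqrt(0.9033424 / 0.0421)
L = 4.6322 cm

4.6322


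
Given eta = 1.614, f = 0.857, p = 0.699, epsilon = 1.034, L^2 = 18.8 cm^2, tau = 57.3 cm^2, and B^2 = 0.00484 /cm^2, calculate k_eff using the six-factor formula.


k_inf = eta*f*p*eps = 1.614*0.857*0.699*1.034 = 0.9997285
P_TNL = 1/(1 + L^2*B^2) = 1/(1 + 18.8*0.00484) = 0.9165970
P_FNL = exp(-B^2*tau) = exp(-0.00484*57.3) = 0.7578029
k_eff = k_inf * P_TNL * P_FNL = 0.9997285 * 0.9165970 * 0.7578029
k_eff = 0.69441

0.69441


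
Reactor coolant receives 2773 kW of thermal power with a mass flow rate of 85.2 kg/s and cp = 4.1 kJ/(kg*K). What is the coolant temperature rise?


dT = Q / (m_dot * cp)
dT = 2773 / (85.2 * 4.1)
dT = 7.9383 C

7.9383


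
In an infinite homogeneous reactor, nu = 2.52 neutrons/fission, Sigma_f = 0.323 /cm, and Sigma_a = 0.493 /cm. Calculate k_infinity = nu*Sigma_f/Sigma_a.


k_inf = nu * Sigma_f / Sigma_a
k_inf = 2.52 * 0.323 / 0.493
k_inf = 1.6510

1.6510


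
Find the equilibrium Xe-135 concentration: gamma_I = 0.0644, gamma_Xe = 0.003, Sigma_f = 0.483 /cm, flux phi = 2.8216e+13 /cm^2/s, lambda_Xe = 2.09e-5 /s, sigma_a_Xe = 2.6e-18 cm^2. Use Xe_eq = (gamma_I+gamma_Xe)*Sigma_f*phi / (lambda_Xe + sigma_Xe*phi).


Xe_eq = (gamma_I + gamma_Xe) * Sigma_f * phi / (lambda_Xe + sigma_Xe * phi)
Numerator = (0.0644 + 0.003) * 0.483 * 2.8216e+13 = 9.185493e+11
Denominator = 2.09e-5 + 2.6e-18 * 2.8216e+13 = 9.426160e-05
Xe_eq = 9.185493e+11 / 9.426160e-05 = 9.7447e+15 /cm^3

9.7447e+15


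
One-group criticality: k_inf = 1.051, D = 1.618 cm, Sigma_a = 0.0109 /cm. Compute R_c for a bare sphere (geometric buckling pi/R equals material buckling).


L^2 = D / Sigma_a = 1.618 / 0.0109 = 148.4404 cm^2
B_m^2 = (k_inf - 1) / L^2 = (1.051 - 1) / 148.4404 = 3.435722e-04 /cm^2
For a bare sphere: B_g = pi/R, so R_c = pi / sqrt(B_m^2)
R_c = pi / sqrt(3.435722e-04) = 169.49 cm

169.49


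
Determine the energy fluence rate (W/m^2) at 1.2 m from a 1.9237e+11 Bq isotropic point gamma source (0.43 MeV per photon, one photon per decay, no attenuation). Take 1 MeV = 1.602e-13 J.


psi = A * E * 1.602e-13 / (4*pi*r^2)
psi = 1.9237e+11 * 0.43 * 1.602e-13 / (4*pi*1.2^2)
psi = 7.3231e-04 W/m^2

7.3231e-04


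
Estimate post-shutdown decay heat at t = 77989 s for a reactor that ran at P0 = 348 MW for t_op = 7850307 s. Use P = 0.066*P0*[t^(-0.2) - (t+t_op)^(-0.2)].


P/P0 = 0.066 * [t^(-0.2) - (t + t_op)^(-0.2)]
P/P0 = 0.066 * [77989^(-0.2) - (77989 + 7850307)^(-0.2)]
P/P0 = 0.066 * [0.1050977 - 0.04170269] = 0.004184071
P = 348 * 0.004184071 = 1.4561 MW

1.4561


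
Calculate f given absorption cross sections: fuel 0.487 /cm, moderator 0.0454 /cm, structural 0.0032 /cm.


f = Sigma_a_fuel / (Sigma_a_fuel + Sigma_a_mod + Sigma_a_other)
f = 0.487 / (0.487 + 0.0454 + 0.0032)
f = 0.90926

0.90926


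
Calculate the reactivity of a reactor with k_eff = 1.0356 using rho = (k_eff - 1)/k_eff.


rho = (k_eff - 1) / k_eff
rho = (1.0356 - 1) / 1.0356
rho = 0.034376

0.034376


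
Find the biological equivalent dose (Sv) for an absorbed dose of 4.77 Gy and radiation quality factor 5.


H = D * Q
H = 4.77 * 5
H = 23.850 Sv

23.850


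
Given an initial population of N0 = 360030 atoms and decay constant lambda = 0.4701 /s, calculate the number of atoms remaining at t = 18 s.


N = N0 * exp(-lambda * t)
N = 360030 * exp(-0.4701 * 18)
N = 76.107

76.107


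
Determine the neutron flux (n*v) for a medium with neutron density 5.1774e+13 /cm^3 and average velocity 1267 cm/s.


phi = n * v
phi = 5.1774e+13 * 1267
phi = 6.5598e+16 /cm^2/s

6.5598e+16


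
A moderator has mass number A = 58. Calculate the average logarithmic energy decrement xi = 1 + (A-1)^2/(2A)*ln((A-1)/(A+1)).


xi = 1 + (A-1)^2/(2A) * ln((A-1)/(A+1))
xi = 1 + (58-1)^2/(2*58) * ln((58-1)/(58 +1))
xi = 0.034090

0.034090


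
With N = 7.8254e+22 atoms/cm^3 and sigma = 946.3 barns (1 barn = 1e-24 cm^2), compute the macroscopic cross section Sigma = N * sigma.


Sigma = N * sigma_barns * 1e-24
Sigma = 7.8254e+22 * 946.3 * 1e-24
Sigma = 74.052 /cm

74.052


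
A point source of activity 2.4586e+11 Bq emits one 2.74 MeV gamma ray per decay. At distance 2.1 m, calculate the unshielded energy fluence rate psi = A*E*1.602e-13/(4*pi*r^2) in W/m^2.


psi = A * E * 1.602e-13 / (4*pi*r^2)
psi = 2.4586e+11 * 2.74 * 1.602e-13 / (4*pi*2.1^2)
psi = 0.0019474 W/m^2

0.0019474


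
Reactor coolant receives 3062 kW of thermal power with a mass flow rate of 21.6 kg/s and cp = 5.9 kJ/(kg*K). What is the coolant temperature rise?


dT = Q / (m_dot * cp)
dT = 3062 / (21.6 * 5.9)
dT = 24.027 C

24.027


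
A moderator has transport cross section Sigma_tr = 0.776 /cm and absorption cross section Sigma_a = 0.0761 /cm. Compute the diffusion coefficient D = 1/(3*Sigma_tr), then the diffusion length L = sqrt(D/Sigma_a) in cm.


D = 1 / (3 * Sigma_tr) = 1 / (3 * 0.776) = 0.4295533 cm
L = sqrt(D / Sigma_a)
L = sqrt(0.4295533 / 0.0761)
L = 2.3758 cm

2.3758


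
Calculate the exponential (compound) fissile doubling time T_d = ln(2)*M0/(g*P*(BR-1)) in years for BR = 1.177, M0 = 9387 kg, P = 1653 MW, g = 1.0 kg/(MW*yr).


Breeding gain G = BR - 1 = 1.177 - 1 = 0.177
Fissile production rate = g * P * G = 1.0 * 1653 * 0.177 = 292.581 kg/yr
T_d = ln(2) * M0 / (g * P * G)
T_d = ln(2) * 9387 / 292.581 = 22.239 yr

22.239


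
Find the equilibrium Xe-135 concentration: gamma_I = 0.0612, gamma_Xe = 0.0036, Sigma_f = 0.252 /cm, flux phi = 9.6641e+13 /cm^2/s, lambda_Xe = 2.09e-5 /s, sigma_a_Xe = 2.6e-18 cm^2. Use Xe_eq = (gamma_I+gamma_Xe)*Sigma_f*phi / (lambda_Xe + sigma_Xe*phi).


Xe_eq = (gamma_I + gamma_Xe) * Sigma_f * phi / (lambda_Xe + sigma_Xe * phi)
Numerator = (0.0612 + 0.0036) * 0.252 * 9.6641e+13 = 1.578109e+12
Denominator = 2.09e-5 + 2.6e-18 * 9.6641e+13 = 2.721666e-04
Xe_eq = 1.578109e+12 / 2.721666e-04 = 5.7983e+15 /cm^3

5.7983e+15


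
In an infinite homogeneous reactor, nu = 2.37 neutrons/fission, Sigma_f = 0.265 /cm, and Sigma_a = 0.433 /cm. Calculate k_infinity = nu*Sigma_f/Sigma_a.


k_inf = nu * Sigma_f / Sigma_a
k_inf = 2.37 * 0.265 / 0.433
k_inf = 1.4505

1.4505


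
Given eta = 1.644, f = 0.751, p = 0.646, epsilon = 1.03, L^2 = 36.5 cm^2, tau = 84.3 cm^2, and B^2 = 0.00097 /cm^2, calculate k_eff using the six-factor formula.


k_inf = eta*f*p*eps = 1.644*0.751*0.646*1.03 = 0.8215074
P_TNL = 1/(1 + L^2*B^2) = 1/(1 + 36.5*0.00097) = 0.9658057
P_FNL = exp(-B^2*tau) = exp(-0.00097*84.3) = 0.9214830
k_eff = k_inf * P_TNL * P_FNL = 0.8215074 * 0.9658057 * 0.9214830
k_eff = 0.73112

0.73112


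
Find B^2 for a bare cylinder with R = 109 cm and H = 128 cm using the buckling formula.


B^2 = (2.405/R)^2 + (pi/H)^2
B^2 = (2.405/109)^2 + (pi/128)^2
B^2 = 0.0010892 /cm^2

0.0010892


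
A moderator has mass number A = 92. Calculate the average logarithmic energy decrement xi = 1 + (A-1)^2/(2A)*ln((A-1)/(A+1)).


xi = 1 + (A-1)^2/(2A) * ln((A-1)/(A+1))
xi = 1 + (92-1)^2/(2*92) * ln((92-1)/(92 +1))
xi = 0.021582

0.021582


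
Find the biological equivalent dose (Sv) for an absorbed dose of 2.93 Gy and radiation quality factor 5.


H = D * Q
H = 2.93 * 5
H = 14.650 Sv

14.650


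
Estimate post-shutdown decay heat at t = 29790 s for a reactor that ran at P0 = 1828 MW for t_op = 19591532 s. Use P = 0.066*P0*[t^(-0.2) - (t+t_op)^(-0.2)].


P/P0 = 0.066 * [t^(-0.2) - (t + t_op)^(-0.2)]
P/P0 = 0.066 * [29790^(-0.2) - (29790 + 19591532)^(-0.2)]
P/P0 = 0.066 * [0.1274048 - 0.03478999] = 0.006112577
P = 1828 * 0.006112577 = 11.174 MW

11.174


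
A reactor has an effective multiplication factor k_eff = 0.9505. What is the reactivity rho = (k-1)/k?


rho = (k_eff - 1) / k_eff
rho = (0.9505 - 1) / 0.9505
rho = -0.052078

-0.052078


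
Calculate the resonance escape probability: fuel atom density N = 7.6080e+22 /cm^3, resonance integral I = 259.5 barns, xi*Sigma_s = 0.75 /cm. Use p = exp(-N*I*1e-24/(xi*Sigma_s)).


p = exp(-N * I * 1e-24 / (xi*Sigma_s))
p = exp(-7.6080e+22 * 259.5 * 1e-24 / 0.75)
p = 3.6963e-12

3.6963e-12


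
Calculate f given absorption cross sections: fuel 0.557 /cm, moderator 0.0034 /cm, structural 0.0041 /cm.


f = Sigma_a_fuel / (Sigma_a_fuel + Sigma_a_mod + Sigma_a_other)
f = 0.557 / (0.557 + 0.0034 + 0.0041)
f = 0.98671

0.98671


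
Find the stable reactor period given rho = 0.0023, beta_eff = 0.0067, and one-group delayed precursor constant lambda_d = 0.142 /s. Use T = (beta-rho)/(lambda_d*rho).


T = (beta - rho) / (lambda_d * rho)
T = (0.0067 - 0.0023) / (0.142 * 0.0023)
T = 13.472 s

13.472


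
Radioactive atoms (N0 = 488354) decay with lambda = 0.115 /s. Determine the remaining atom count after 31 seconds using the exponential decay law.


N = N0 * exp(-lambda * t)
N = 488354 * exp(-0.115 * 31)
N = 13819

13819


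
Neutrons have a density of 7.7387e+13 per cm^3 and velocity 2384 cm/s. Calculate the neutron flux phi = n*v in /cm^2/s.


phi = n * v
phi = 7.7387e+13 * 2384
phi = 1.8449e+17 /cm^2/s

1.8449e+17


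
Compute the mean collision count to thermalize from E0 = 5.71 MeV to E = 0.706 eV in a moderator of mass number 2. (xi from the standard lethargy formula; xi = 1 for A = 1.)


xi = 1 + (A-1)^2/(2A)*ln((A-1)/(A+1)) = 0.7253469 (for A = 2)
n = ln(E0/E) / xi
n = ln(5.71e6 / 0.706) / 0.7253469
n = ln(8.087819e+06) / 0.7253469 = 21.929

21.929


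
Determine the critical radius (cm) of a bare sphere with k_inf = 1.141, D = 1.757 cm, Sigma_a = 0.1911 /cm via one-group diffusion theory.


L^2 = D / Sigma_a = 1.757 / 0.1911 = 9.194139 cm^2
B_m^2 = (k_inf - 1) / L^2 = (1.141 - 1) / 9.194139 = 0.01533586 /cm^2
For a bare sphere: B_g = pi/R, so R_c = pi / sqrt(B_m^2)
R_c = pi / sqrt(0.01533586) = 25.369 cm

25.369


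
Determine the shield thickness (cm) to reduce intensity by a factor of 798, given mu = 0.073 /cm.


x = ln(factor) / mu
x = ln(798) / 0.073
x = 91.536 cm

91.536


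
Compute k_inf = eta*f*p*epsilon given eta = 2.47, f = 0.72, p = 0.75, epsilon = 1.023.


k_inf = eta * f * p * epsilon
k_inf = 2.47 * 0.72 * 0.75 * 1.023
k_inf = 1.3645

1.3645


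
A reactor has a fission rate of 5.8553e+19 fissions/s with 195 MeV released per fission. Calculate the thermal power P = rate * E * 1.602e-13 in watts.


P = fission_rate * E_MeV * 1.602e-13
P = 5.8553e+19 * 195 * 1.602e-13
P = 1.8291e+09 W

1.8291e+09


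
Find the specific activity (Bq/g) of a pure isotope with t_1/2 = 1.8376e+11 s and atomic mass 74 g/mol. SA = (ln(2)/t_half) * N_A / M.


lambda = ln(2) / t_half = ln(2) / 1.8376e+11 = 3.772024e-12 /s
SA = lambda * N_A / M
SA = 3.772024e-12 * 6.022e23 / 74
SA = 3.0696e+10 Bq/g

3.0696e+10


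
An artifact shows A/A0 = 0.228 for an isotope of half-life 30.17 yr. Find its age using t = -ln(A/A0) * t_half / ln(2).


lambda = ln(2) / t_half = ln(2) / 30.17 = 0.02297472 /yr
t = -ln(A/A0) / lambda
t = -ln(0.228) / 0.02297472
t = 64.349 yr

64.349


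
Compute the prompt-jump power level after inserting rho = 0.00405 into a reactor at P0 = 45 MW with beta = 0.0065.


P1/P0 = beta / (beta - rho)
P1/P0 = 0.0065 / (0.0065 - 0.00405) = 2.653061
P1 = 45 * 2.653061 = 119.39 MW

119.39


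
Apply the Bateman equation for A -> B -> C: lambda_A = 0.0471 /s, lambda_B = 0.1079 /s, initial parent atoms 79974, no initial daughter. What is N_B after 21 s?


N_B(t) = lambda_A * N_A0 / (lambda_B - lambda_A) * [exp(-lambda_A*t) - exp(-lambda_B*t)]
exp(-0.0471*21) = 0.3719113; exp(-0.1079*21) = 0.1037366
N_B = 0.0471 * 79974 / (0.1079 - 0.0471) * (0.3719113 - 0.1037366)
N_B = 16614

16614


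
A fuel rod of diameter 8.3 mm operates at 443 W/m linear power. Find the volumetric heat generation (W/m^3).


r = D / 2 / 1000 = 8.3 / 2 / 1000 = 0.00415 m
q''' = q' / (pi * r^2)
q''' = 443 / (pi * 0.00415^2)
q''' = 8.1876e+06 W/m^3

8.1876e+06


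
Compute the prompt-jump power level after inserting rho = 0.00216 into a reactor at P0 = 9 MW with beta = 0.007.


P1/P0 = beta / (beta - rho)
P1/P0 = 0.007 / (0.007 - 0.00216) = 1.446281
P1 = 9 * 1.446281 = 13.017 MW

13.017


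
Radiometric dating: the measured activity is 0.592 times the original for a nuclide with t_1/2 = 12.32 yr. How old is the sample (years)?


lambda = ln(2) / t_half = ln(2) / 12.32 = 0.05626195 /yr
t = -ln(A/A0) / lambda
t = -ln(0.592) / 0.05626195
t = 9.3180 yr

9.3180


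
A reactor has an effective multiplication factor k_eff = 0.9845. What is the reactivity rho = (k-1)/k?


rho = (k_eff - 1) / k_eff
rho = (0.9845 - 1) / 0.9845
rho = -0.015744

-0.015744


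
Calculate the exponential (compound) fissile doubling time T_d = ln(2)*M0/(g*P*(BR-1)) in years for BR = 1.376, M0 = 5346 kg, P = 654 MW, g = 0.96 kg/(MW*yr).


Breeding gain G = BR - 1 = 1.376 - 1 = 0.376
Fissile production rate = g * P * G = 0.96 * 654 * 0.376 = 236.06784 kg/yr
T_d = ln(2) * M0 / (g * P * G)
T_d = ln(2) * 5346 / 236.06784 = 15.697 yr

15.697


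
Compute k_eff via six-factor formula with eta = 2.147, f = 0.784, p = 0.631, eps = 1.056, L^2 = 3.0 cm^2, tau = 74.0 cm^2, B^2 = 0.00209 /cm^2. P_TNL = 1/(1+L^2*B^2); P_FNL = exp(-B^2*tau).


k_inf = eta*f*p*eps = 2.147*0.784*0.631*1.056 = 1.121609
P_TNL = 1/(1 + L^2*B^2) = 1/(1 + 3.0*0.00209) = 0.9937691
P_FNL = exp(-B^2*tau) = exp(-0.00209*74.0) = 0.8567064
k_eff = k_inf * P_TNL * P_FNL = 1.121609 * 0.9937691 * 0.8567064
k_eff = 0.95490

0.95490


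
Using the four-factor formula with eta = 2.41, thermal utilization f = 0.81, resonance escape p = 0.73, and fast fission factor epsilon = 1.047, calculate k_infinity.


k_inf = eta * f * p * epsilon
k_inf = 2.41 * 0.81 * 0.73 * 1.047
k_inf = 1.4920

1.4920


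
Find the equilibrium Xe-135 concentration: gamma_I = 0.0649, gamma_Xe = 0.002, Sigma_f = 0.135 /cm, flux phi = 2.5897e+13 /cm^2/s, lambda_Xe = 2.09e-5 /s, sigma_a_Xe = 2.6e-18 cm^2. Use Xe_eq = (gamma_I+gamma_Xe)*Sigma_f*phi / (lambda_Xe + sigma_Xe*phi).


Xe_eq = (gamma_I + gamma_Xe) * Sigma_f * phi / (lambda_Xe + sigma_Xe * phi)
Numerator = (0.0649 + 0.002) * 0.135 * 2.5897e+13 = 2.338888e+11
Denominator = 2.09e-5 + 2.6e-18 * 2.5897e+13 = 8.823220e-05
Xe_eq = 2.338888e+11 / 8.823220e-05 = 2.6508e+15 /cm^3

2.6508e+15


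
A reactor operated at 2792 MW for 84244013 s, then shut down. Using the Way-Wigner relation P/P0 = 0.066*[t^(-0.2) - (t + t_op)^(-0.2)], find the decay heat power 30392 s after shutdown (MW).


P/P0 = 0.066 * [t^(-0.2) - (t + t_op)^(-0.2)]
P/P0 = 0.066 * [30392^(-0.2) - (30392 + 84244013)^(-0.2)]
P/P0 = 0.066 * [0.1268961 - 0.02599327] = 0.006659587
P = 2792 * 0.006659587 = 18.594 MW

18.594


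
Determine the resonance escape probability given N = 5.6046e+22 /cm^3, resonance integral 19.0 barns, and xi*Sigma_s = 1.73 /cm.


p = exp(-N * I * 1e-24 / (xi*Sigma_s))
p = exp(-5.6046e+22 * 19.0 * 1e-24 / 1.73)
p = 0.54035

0.54035


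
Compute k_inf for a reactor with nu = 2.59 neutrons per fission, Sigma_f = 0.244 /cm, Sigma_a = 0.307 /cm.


k_inf = nu * Sigma_f / Sigma_a
k_inf = 2.59 * 0.244 / 0.307
k_inf = 2.0585

2.0585


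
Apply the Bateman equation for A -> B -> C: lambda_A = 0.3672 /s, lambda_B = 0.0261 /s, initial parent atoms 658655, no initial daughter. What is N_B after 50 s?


N_B(t) = lambda_A * N_A0 / (lambda_B - lambda_A) * [exp(-lambda_A*t) - exp(-lambda_B*t)]
exp(-0.3672*50) = 1.062560e-08; exp(-0.0261*50) = 0.2711725
N_B = 0.3672 * 658655 / (0.0261 - 0.3672) * (1.062560e-08 - 0.2711725)
N_B = 192276

192276


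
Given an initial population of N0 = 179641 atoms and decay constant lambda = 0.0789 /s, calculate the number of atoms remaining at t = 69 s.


N = N0 * exp(-lambda * t)
N = 179641 * exp(-0.0789 * 69)
N = 776.36

776.36


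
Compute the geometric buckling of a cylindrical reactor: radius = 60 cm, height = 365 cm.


B^2 = (2.405/R)^2 + (pi/H)^2
B^2 = (2.405/60)^2 + (pi/365)^2
B^2 = 0.0016808 /cm^2

0.0016808


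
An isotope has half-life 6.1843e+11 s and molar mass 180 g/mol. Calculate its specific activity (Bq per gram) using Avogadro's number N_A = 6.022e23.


lambda = ln(2) / t_half = ln(2) / 6.1843e+11 = 1.120818e-12 /s
SA = lambda * N_A / M
SA = 1.120818e-12 * 6.022e23 / 180
SA = 3.7498e+09 Bq/g

3.7498e+09


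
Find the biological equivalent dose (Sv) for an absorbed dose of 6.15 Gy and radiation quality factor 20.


H = D * Q
H = 6.15 * 20
H = 123.00 Sv

123.00


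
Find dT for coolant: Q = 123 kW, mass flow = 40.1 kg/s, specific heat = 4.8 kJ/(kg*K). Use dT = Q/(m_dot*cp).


dT = Q / (m_dot * cp)
dT = 123 / (40.1 * 4.8)
dT = 0.63903 C

0.63903


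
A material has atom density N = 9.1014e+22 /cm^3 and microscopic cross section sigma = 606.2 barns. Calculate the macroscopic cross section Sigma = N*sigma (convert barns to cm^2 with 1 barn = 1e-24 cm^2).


Sigma = N * sigma_barns * 1e-24
Sigma = 9.1014e+22 * 606.2 * 1e-24
Sigma = 55.173 /cm

55.173


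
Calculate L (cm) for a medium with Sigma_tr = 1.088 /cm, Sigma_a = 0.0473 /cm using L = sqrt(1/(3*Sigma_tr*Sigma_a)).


D = 1 / (3 * Sigma_tr) = 1 / (3 * 1.088) = 0.3063725 cm
L = sqrt(D / Sigma_a)
L = sqrt(0.3063725 / 0.0473)
L = 2.5450 cm

2.5450


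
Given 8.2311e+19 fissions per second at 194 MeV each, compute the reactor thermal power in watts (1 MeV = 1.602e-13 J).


P = fission_rate * E_MeV * 1.602e-13
P = 8.2311e+19 * 194 * 1.602e-13
P = 2.5581e+09 W

2.5581e+09


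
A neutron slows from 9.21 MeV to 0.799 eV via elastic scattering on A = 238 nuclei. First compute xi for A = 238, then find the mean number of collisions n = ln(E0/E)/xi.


xi = 1 + (A-1)^2/(2A)*ln((A-1)/(A+1)) = 0.008379872 (for A = 238)
n = ln(E0/E) / xi
n = ln(9.21e6 / 0.799) / 0.008379872
n = ln(1.152691e+07) / 0.008379872 = 1940.4

1940.4


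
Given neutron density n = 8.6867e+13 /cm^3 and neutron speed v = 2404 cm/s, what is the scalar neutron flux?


phi = n * v
phi = 8.6867e+13 * 2404
phi = 2.0883e+17 /cm^2/s

2.0883e+17


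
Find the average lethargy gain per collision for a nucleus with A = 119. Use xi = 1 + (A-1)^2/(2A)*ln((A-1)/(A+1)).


xi = 1 + (A-1)^2/(2A) * ln((A-1)/(A+1))
xi = 1 + (119-1)^2/(2*119) * ln((119-1)/(119 +1))
xi = 0.016713

0.016713


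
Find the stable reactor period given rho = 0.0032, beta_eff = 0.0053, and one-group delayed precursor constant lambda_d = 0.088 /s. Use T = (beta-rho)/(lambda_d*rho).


T = (beta - rho) / (lambda_d * rho)
T = (0.0053 - 0.0032) / (0.088 * 0.0032)
T = 7.4574 s

7.4574
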